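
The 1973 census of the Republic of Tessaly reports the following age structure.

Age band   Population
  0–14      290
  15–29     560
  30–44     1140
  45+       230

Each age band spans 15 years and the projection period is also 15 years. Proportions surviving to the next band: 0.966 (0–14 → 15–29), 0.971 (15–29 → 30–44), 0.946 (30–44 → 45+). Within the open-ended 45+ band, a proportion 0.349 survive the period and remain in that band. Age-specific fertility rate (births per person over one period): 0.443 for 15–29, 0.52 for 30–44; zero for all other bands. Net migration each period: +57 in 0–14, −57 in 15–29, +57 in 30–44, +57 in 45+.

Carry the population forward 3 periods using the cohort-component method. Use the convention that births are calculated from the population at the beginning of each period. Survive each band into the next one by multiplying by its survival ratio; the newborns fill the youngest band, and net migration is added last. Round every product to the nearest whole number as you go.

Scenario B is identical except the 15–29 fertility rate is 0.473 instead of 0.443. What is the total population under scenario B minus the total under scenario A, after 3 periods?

(Bands numbered youngest = 1 to oldest = 4.)
Period 1.
Births: 560 × 0.443 = 248  |  1140 × 0.52 = 593 → 841
Band 2: 290 × 0.966 = 280
Band 3: 560 × 0.971 = 544
Band 4: 1140 × 0.946 + 230 × 0.349 = 1078 + 80 = 1158
Net migration: Band 1 + 57 → 898; Band 2 − 57 → 223; Band 3 + 57 → 601; Band 4 + 57 → 1215
End of period: [898, 223, 601, 1215]
Period 2.
Births: 223 × 0.443 = 99  |  601 × 0.52 = 313 → 412
Band 2: 898 × 0.966 = 867
Band 3: 223 × 0.971 = 217
Band 4: 601 × 0.946 + 1215 × 0.349 = 569 + 424 = 993
Net migration: Band 1 + 57 → 469; Band 2 − 57 → 810; Band 3 + 57 → 274; Band 4 + 57 → 1050
End of period: [469, 810, 274, 1050]
Period 3.
Births: 810 × 0.443 = 359  |  274 × 0.52 = 142 → 501
Band 2: 469 × 0.966 = 453
Band 3: 810 × 0.971 = 787
Band 4: 274 × 0.946 + 1050 × 0.349 = 259 + 366 = 625
Net migration: Band 1 + 57 → 558; Band 2 − 57 → 396; Band 3 + 57 → 844; Band 4 + 57 → 682
End of period: [558, 396, 844, 682]
Scenario A total after 3 periods: 2480
Scenario B projection —
Period 1.
Births: 560 × 0.473 = 265  |  1140 × 0.52 = 593 → 858
Band 2: 290 × 0.966 = 280
Band 3: 560 × 0.971 = 544
Band 4: 1140 × 0.946 + 230 × 0.349 = 1078 + 80 = 1158
Net migration: Band 1 + 57 → 915; Band 2 − 57 → 223; Band 3 + 57 → 601; Band 4 + 57 → 1215
End of period: [915, 223, 601, 1215]
Period 2.
Births: 223 × 0.473 = 105  |  601 × 0.52 = 313 → 418
Band 2: 915 × 0.966 = 884
Band 3: 223 × 0.971 = 217
Band 4: 601 × 0.946 + 1215 × 0.349 = 569 + 424 = 993
Net migration: Band 1 + 57 → 475; Band 2 − 57 → 827; Band 3 + 57 → 274; Band 4 + 57 → 1050
End of period: [475, 827, 274, 1050]
Period 3.
Births: 827 × 0.473 = 391  |  274 × 0.52 = 142 → 533
Band 2: 475 × 0.966 = 459
Band 3: 827 × 0.971 = 803
Band 4: 274 × 0.946 + 1050 × 0.349 = 259 + 366 = 625
Net migration: Band 1 + 57 → 590; Band 2 − 57 → 402; Band 3 + 57 → 860; Band 4 + 57 → 682
End of period: [590, 402, 860, 682]
Scenario B total after 3 periods: 2534
Difference B − A = 2534 − 2480 = 54

54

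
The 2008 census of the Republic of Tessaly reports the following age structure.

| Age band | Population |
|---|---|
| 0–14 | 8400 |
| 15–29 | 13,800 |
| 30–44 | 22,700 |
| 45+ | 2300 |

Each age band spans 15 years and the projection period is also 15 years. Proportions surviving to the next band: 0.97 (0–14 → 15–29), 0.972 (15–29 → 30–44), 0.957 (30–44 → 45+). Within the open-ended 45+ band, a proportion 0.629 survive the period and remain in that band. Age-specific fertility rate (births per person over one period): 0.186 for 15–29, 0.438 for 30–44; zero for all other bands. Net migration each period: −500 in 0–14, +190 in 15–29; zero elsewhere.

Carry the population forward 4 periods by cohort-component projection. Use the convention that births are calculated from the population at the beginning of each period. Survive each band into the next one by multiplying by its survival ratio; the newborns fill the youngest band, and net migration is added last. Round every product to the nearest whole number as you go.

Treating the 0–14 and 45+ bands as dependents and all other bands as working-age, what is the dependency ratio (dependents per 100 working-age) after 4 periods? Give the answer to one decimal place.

[period 1]
Births: 13800 * 0.186 = 2567, 22700 * 0.438 = 9943 → 12510
15–29: 8400 * 0.97 = 8148
30–44: 13800 * 0.972 = 13414
45+: 22700 * 0.957 + 2300 * 0.629 = 21724 + 1447 = 23171
Net migration: 0–14 − 500 → 12010; 15–29 + 190 → 8338
Population now: 0–14=12010, 15–29=8338, 30–44=13414, 45+=23171
[period 2]
Births: 8338 * 0.186 = 1551, 13414 * 0.438 = 5875 → 7426
15–29: 12010 * 0.97 = 11650
30–44: 8338 * 0.972 = 8105
45+: 13414 * 0.957 + 23171 * 0.629 = 12837 + 14575 = 27412
Net migration: 0–14 − 500 → 6926; 15–29 + 190 → 11840
Population now: 0–14=6926, 15–29=11840, 30–44=8105, 45+=27412
[period 3]
Births: 11840 * 0.186 = 2202, 8105 * 0.438 = 3550 → 5752
15–29: 6926 * 0.97 = 6718
30–44: 11840 * 0.972 = 11508
45+: 8105 * 0.957 + 27412 * 0.629 = 7756 + 17242 = 24998
Net migration: 0–14 − 500 → 5252; 15–29 + 190 → 6908
Population now: 0–14=5252, 15–29=6908, 30–44=11508, 45+=24998
[period 4]
Births: 6908 * 0.186 = 1285, 11508 * 0.438 = 5041 → 6326
15–29: 5252 * 0.97 = 5094
30–44: 6908 * 0.972 = 6715
45+: 11508 * 0.957 + 24998 * 0.629 = 11013 + 15724 = 26737
Net migration: 0–14 − 500 → 5826; 15–29 + 190 → 5284
Population now: 0–14=5826, 15–29=5284, 30–44=6715, 45+=26737
Dependents (band 0–14 + band 45+) = 5826 + 26737 = 32563; working-age = 11999; ratio = 32563/11999 × 100 = 271.4

271.4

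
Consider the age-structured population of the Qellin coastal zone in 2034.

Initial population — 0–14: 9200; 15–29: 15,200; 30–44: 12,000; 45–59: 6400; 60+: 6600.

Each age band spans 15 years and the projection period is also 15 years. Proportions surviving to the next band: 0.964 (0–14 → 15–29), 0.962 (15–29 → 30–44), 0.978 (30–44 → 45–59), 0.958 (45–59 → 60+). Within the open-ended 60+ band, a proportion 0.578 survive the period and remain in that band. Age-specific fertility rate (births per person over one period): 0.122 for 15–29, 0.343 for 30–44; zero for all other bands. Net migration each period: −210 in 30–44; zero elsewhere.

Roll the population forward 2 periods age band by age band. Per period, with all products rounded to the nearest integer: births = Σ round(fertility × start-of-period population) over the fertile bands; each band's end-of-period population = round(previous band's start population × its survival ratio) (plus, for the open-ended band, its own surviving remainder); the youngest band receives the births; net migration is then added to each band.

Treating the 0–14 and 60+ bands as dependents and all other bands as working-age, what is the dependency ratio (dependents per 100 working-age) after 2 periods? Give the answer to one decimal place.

81.7

— Period 1 —
Births: 15200 × 0.122 = 1854  |  12000 × 0.343 = 4116 ⇒ total 5970
15–29: 9200 × 0.964 = 8869
30–44: 15200 × 0.962 = 14622
45–59: 12000 × 0.978 = 11736
60+: 6400 × 0.958 + 6600 × 0.578 = 6131 + 3815 = 9946
Net migration: 30–44 − 210 → 14412
End of period: [5970, 8869, 14412, 11736, 9946]
— Period 2 —
Births: 8869 × 0.122 = 1082  |  14412 × 0.343 = 4943 ⇒ total 6025
15–29: 5970 × 0.964 = 5755
30–44: 8869 × 0.962 = 8532
45–59: 14412 × 0.978 = 14095
60+: 11736 × 0.958 + 9946 × 0.578 = 11243 + 5749 = 16992
Net migration: 30–44 − 210 → 8322
End of period: [6025, 5755, 8322, 14095, 16992]
Dependents (band 0–14 + band 60+) = 6025 + 16992 = 23017; working-age = 28172; ratio = 23017/28172 × 100 = 81.7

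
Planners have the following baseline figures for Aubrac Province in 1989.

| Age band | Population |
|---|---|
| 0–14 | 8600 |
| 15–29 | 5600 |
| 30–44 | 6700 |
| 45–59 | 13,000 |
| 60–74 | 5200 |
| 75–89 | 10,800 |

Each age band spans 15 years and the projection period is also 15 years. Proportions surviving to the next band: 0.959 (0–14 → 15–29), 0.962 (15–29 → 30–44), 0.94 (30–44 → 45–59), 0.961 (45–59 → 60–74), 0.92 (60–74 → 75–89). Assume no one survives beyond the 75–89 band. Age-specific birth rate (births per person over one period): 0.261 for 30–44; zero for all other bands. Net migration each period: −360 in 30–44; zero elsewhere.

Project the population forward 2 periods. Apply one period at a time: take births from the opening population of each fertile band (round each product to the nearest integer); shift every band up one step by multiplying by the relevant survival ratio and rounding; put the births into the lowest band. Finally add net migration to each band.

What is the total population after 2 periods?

Call the bands 1 to 6, youngest first.
Period 1:
Births: 6700 * 0.261 = 1749
Band 2: 8600 * 0.959 = 8247
Band 3: 5600 * 0.962 = 5387
Band 4: 6700 * 0.94 = 6298
Band 5: 13000 * 0.961 = 12493
Band 6: 5200 * 0.92 = 4784
Net migration: Band 3 − 360 → 5027
→ [1749, 8247, 5027, 6298, 12493, 4784]
Period 2:
Births: 5027 * 0.261 = 1312
Band 2: 1749 * 0.959 = 1677
Band 3: 8247 * 0.962 = 7934
Band 4: 5027 * 0.94 = 4725
Band 5: 6298 * 0.961 = 6052
Band 6: 12493 * 0.92 = 11494
Net migration: Band 3 − 360 → 7574
→ [1312, 1677, 7574, 4725, 6052, 11494]
Total after period 2: 1312 + 1677 + 7574 + 4725 + 6052 + 11494 = 32834

32834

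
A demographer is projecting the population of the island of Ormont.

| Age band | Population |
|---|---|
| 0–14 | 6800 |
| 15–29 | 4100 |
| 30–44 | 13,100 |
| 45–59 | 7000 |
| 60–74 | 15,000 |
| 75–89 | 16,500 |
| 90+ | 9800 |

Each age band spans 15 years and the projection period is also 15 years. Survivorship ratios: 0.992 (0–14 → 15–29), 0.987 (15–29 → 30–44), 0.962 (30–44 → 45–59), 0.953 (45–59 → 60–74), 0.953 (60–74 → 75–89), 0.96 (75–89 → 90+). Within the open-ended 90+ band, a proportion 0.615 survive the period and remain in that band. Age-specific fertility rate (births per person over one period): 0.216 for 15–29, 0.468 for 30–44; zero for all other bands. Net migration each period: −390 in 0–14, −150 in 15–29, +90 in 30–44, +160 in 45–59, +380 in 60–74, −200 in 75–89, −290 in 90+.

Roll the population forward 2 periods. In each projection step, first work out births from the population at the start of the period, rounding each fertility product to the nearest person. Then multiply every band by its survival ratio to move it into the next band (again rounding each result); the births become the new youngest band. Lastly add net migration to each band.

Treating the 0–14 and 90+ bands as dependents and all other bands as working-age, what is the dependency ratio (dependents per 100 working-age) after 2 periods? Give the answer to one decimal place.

After projecting period 1:
Births: 4100 × 0.216 = 886 ; 13100 × 0.468 = 6131 → total 7017
15–29: 6800 × 0.992 = 6746
30–44: 4100 × 0.987 = 4047
45–59: 13100 × 0.962 = 12602
60–74: 7000 × 0.953 = 6671
75–89: 15000 × 0.953 = 14295
90+: 16500 × 0.96 + 9800 × 0.615 = 15840 + 6027 = 21867
Net migration: 0–14 − 390 → 6627; 15–29 − 150 → 6596; 30–44 + 90 → 4137; 45–59 + 160 → 12762; 60–74 + 380 → 7051; 75–89 − 200 → 14095; 90+ − 290 → 21577
Population now: 0–14=6627, 15–29=6596, 30–44=4137, 45–59=12762, 60–74=7051, 75–89=14095, 90+=21577
After projecting period 2:
Births: 6596 × 0.216 = 1425 ; 4137 × 0.468 = 1936 → total 3361
15–29: 6627 × 0.992 = 6574
30–44: 6596 × 0.987 = 6510
45–59: 4137 × 0.962 = 3980
60–74: 12762 × 0.953 = 12162
75–89: 7051 × 0.953 = 6720
90+: 14095 × 0.96 + 21577 × 0.615 = 13531 + 13270 = 26801
Net migration: 0–14 − 390 → 2971; 15–29 − 150 → 6424; 30–44 + 90 → 6600; 45–59 + 160 → 4140; 60–74 + 380 → 12542; 75–89 − 200 → 6520; 90+ − 290 → 26511
Population now: 0–14=2971, 15–29=6424, 30–44=6600, 45–59=4140, 60–74=12542, 75–89=6520, 90+=26511
Dependents (band 0–14 + band 90+) = 2971 + 26511 = 29482; working-age = 36226; ratio = 29482/36226 × 100 = 81.4

81.4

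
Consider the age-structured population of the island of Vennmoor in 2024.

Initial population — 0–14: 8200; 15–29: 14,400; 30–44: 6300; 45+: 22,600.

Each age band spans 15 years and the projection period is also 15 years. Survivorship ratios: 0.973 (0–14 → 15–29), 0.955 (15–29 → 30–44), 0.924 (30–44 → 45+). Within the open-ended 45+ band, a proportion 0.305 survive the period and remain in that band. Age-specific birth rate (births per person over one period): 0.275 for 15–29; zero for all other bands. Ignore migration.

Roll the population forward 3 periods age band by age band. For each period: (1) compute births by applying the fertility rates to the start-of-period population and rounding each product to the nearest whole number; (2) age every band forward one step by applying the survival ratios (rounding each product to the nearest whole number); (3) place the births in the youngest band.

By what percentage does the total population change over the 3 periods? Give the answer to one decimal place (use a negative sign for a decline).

Let group 1 be 0–14 through group 4 = 45+.
Period 1:
Births: 14400 * 0.275 = 3960
Group 2: 8200 * 0.973 = 7979
Group 3: 14400 * 0.955 = 13752
Group 4: 6300 * 0.924 + 22600 * 0.305 = 5821 + 6893 = 12714
Giving 3960 / 7979 / 13752 / 12714.
Period 2:
Births: 7979 * 0.275 = 2194
Group 2: 3960 * 0.973 = 3853
Group 3: 7979 * 0.955 = 7620
Group 4: 13752 * 0.924 + 12714 * 0.305 = 12707 + 3878 = 16585
Giving 2194 / 3853 / 7620 / 16585.
Period 3:
Births: 3853 * 0.275 = 1060
Group 2: 2194 * 0.973 = 2135
Group 3: 3853 * 0.955 = 3680
Group 4: 7620 * 0.924 + 16585 * 0.305 = 7041 + 5058 = 12099
Giving 1060 / 2135 / 3680 / 12099.
Total: 51500 → 18974; change = -32526; percentage change = -63.2%

-63.2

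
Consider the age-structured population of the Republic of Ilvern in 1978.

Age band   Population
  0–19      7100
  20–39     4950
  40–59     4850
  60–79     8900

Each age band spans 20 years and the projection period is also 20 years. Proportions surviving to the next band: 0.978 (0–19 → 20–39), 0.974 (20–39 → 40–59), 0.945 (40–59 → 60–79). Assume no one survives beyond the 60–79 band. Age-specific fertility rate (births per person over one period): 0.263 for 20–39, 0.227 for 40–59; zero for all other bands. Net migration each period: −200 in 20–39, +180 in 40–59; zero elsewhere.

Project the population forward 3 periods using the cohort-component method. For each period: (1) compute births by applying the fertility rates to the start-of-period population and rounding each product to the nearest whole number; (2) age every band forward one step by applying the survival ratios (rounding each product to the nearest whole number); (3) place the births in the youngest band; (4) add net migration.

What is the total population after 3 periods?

13394

Period 1:
Births: 4950 × 0.263 = 1302, 4850 × 0.227 = 1101 ⇒ total 2403
20–39: 7100 × 0.978 = 6944
40–59: 4950 × 0.974 = 4821
60–79: 4850 × 0.945 = 4583
Net migration: 20–39 − 200 → 6744; 40–59 + 180 → 5001
End of period: [2403, 6744, 5001, 4583]
Period 2:
Births: 6744 × 0.263 = 1774, 5001 × 0.227 = 1135 ⇒ total 2909
20–39: 2403 × 0.978 = 2350
40–59: 6744 × 0.974 = 6569
60–79: 5001 × 0.945 = 4726
Net migration: 20–39 − 200 → 2150; 40–59 + 180 → 6749
End of period: [2909, 2150, 6749, 4726]
Period 3:
Births: 2150 × 0.263 = 565, 6749 × 0.227 = 1532 ⇒ total 2097
20–39: 2909 × 0.978 = 2845
40–59: 2150 × 0.974 = 2094
60–79: 6749 × 0.945 = 6378
Net migration: 20–39 − 200 → 2645; 40–59 + 180 → 2274
End of period: [2097, 2645, 2274, 6378]
Total after period 3: 2097 + 2645 + 2274 + 6378 = 13394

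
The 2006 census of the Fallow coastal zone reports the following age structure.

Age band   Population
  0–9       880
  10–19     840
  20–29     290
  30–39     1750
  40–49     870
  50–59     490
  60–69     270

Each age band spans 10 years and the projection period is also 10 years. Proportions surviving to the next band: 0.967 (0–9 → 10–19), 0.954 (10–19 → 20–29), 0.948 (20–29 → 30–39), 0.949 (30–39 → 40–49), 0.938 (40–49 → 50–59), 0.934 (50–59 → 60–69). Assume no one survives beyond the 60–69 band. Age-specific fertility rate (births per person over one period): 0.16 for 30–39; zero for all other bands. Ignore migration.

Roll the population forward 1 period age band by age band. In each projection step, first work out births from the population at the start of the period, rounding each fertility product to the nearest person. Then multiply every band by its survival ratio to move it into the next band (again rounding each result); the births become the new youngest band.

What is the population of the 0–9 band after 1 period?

280

Period 1:
Births: 1750 × 0.16 = 280
10–19: 880 × 0.967 = 851
20–29: 840 × 0.954 = 801
30–39: 290 × 0.948 = 275
40–49: 1750 × 0.949 = 1661
50–59: 870 × 0.938 = 816
60–69: 490 × 0.934 = 458
End of period: [280, 851, 801, 275, 1661, 816, 458]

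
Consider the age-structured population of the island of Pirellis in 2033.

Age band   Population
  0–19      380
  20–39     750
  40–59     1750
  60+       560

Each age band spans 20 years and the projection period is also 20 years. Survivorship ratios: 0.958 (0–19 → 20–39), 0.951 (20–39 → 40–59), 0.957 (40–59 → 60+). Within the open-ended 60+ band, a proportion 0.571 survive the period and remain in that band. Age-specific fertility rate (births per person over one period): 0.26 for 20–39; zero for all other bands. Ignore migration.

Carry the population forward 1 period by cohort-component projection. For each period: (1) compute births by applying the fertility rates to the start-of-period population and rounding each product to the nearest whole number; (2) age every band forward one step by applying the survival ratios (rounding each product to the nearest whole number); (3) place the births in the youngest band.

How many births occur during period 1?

195

Numbering the groups 1..4 from youngest to oldest:
— Period 1 —
Births: 750 × 0.26 = 195
Group 2: 380 × 0.958 = 364
Group 3: 750 × 0.951 = 713
Group 4: 1750 × 0.957 + 560 × 0.571 = 1675 + 320 = 1995
→ [195, 364, 713, 1995]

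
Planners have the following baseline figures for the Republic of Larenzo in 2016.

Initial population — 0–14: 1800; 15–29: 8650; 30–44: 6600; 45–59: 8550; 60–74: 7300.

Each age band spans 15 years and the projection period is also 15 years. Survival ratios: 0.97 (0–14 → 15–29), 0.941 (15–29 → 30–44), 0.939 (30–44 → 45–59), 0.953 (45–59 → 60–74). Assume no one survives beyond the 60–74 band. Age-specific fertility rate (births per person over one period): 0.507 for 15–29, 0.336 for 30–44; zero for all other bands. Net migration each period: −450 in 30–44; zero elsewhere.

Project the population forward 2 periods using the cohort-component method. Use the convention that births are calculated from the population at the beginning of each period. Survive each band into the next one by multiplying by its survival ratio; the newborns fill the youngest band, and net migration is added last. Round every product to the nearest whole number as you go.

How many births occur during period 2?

3469

Period 1:
Births: 8650 × 0.507 = 4386 ; 6600 × 0.336 = 2218 → 6604
15–29: 1800 × 0.97 = 1746
30–44: 8650 × 0.941 = 8140
45–59: 6600 × 0.939 = 6197
60–74: 8550 × 0.953 = 8148
Net migration: 30–44 − 450 → 7690
→ [6604, 1746, 7690, 6197, 8148]
Period 2:
Births: 1746 × 0.507 = 885 ; 7690 × 0.336 = 2584 → 3469
15–29: 6604 × 0.97 = 6406
30–44: 1746 × 0.941 = 1643
45–59: 7690 × 0.939 = 7221
60–74: 6197 × 0.953 = 5906
Net migration: 30–44 − 450 → 1193
→ [3469, 6406, 1193, 7221, 5906]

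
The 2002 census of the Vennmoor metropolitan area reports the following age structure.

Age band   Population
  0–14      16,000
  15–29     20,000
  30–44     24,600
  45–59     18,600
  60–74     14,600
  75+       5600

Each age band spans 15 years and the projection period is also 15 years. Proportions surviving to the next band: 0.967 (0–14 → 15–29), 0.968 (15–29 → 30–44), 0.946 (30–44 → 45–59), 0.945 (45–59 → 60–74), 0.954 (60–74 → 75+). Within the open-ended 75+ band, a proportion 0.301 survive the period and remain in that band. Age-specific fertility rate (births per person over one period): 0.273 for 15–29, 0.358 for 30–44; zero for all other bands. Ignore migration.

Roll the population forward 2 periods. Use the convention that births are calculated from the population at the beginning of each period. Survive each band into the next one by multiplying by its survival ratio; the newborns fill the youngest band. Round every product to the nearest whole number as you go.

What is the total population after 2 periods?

101703

[period 1]
Births: 20000 × 0.273 = 5460, 24600 × 0.358 = 8807 — total 14267
15–29: 16000 × 0.967 = 15472
30–44: 20000 × 0.968 = 19360
45–59: 24600 × 0.946 = 23272
60–74: 18600 × 0.945 = 17577
75+: 14600 × 0.954 + 5600 × 0.301 = 13928 + 1686 = 15614
End of period: [14267, 15472, 19360, 23272, 17577, 15614]
[period 2]
Births: 15472 × 0.273 = 4224, 19360 × 0.358 = 6931 — total 11155
15–29: 14267 × 0.967 = 13796
30–44: 15472 × 0.968 = 14977
45–59: 19360 × 0.946 = 18315
60–74: 23272 × 0.945 = 21992
75+: 17577 × 0.954 + 15614 × 0.301 = 16768 + 4700 = 21468
End of period: [11155, 13796, 14977, 18315, 21992, 21468]
Total after period 2: 11155 + 13796 + 14977 + 18315 + 21992 + 21468 = 101703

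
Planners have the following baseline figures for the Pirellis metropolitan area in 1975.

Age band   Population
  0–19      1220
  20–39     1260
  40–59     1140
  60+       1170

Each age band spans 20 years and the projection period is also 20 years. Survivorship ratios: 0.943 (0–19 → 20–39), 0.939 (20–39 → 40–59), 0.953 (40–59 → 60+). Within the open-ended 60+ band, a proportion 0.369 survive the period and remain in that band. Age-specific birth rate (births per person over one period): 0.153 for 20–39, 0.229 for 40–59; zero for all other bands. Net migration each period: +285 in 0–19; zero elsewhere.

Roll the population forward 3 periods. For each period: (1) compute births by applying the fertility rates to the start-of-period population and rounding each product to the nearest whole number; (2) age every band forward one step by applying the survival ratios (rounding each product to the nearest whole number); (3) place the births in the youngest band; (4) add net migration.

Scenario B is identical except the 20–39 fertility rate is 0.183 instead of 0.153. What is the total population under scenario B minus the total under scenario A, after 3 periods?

Call the groups 1 to 4, youngest first.
After projecting period 1:
Births: 1260 × 0.153 = 193 ; 1140 × 0.229 = 261 — total 454
Group 2: 1220 × 0.943 = 1150
Group 3: 1260 × 0.939 = 1183
Group 4: 1140 × 0.953 + 1170 × 0.369 = 1086 + 432 = 1518
Net migration: Group 1 + 285 → 739
End of period: [739, 1150, 1183, 1518]
After projecting period 2:
Births: 1150 × 0.153 = 176 ; 1183 × 0.229 = 271 — total 447
Group 2: 739 × 0.943 = 697
Group 3: 1150 × 0.939 = 1080
Group 4: 1183 × 0.953 + 1518 × 0.369 = 1127 + 560 = 1687
Net migration: Group 1 + 285 → 732
End of period: [732, 697, 1080, 1687]
After projecting period 3:
Births: 697 × 0.153 = 107 ; 1080 × 0.229 = 247 — total 354
Group 2: 732 × 0.943 = 690
Group 3: 697 × 0.939 = 654
Group 4: 1080 × 0.953 + 1687 × 0.369 = 1029 + 623 = 1652
Net migration: Group 1 + 285 → 639
End of period: [639, 690, 654, 1652]
Scenario A total after 3 periods: 3635
Scenario B projection —
After projecting period 1:
Births: 1260 × 0.183 = 231 ; 1140 × 0.229 = 261 — total 492
Group 2: 1220 × 0.943 = 1150
Group 3: 1260 × 0.939 = 1183
Group 4: 1140 × 0.953 + 1170 × 0.369 = 1086 + 432 = 1518
Net migration: Group 1 + 285 → 777
End of period: [777, 1150, 1183, 1518]
After projecting period 2:
Births: 1150 × 0.183 = 210 ; 1183 × 0.229 = 271 — total 481
Group 2: 777 × 0.943 = 733
Group 3: 1150 × 0.939 = 1080
Group 4: 1183 × 0.953 + 1518 × 0.369 = 1127 + 560 = 1687
Net migration: Group 1 + 285 → 766
End of period: [766, 733, 1080, 1687]
After projecting period 3:
Births: 733 × 0.183 = 134 ; 1080 × 0.229 = 247 — total 381
Group 2: 766 × 0.943 = 722
Group 3: 733 × 0.939 = 688
Group 4: 1080 × 0.953 + 1687 × 0.369 = 1029 + 623 = 1652
Net migration: Group 1 + 285 → 666
End of period: [666, 722, 688, 1652]
Scenario B total after 3 periods: 3728
Difference B − A = 3728 − 3635 = 93

93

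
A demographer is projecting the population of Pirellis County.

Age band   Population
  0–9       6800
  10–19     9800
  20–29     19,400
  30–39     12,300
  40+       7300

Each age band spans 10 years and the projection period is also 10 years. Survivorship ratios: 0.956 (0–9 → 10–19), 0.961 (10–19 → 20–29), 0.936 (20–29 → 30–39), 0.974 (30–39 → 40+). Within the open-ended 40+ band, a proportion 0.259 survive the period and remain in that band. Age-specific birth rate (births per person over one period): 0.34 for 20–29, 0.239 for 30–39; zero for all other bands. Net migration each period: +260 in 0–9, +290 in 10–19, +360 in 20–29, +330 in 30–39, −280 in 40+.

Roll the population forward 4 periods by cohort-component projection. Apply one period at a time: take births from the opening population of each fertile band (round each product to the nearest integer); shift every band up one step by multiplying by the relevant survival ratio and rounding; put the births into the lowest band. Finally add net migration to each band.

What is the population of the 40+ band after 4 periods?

10064

Let band 1 be 0–9 through band 5 = 40+.
[period 1]
Births: 19400 × 0.34 = 6596, 12300 × 0.239 = 2940 → total 9536
Band 2: 6800 × 0.956 = 6501
Band 3: 9800 × 0.961 = 9418
Band 4: 19400 × 0.936 = 18158
Band 5: 12300 × 0.974 + 7300 × 0.259 = 11980 + 1891 = 13871
Net migration: Band 1 + 260 → 9796; Band 2 + 290 → 6791; Band 3 + 360 → 9778; Band 4 + 330 → 18488; Band 5 − 280 → 13591
→ [9796, 6791, 9778, 18488, 13591]
[period 2]
Births: 9778 × 0.34 = 3325, 18488 × 0.239 = 4419 → total 7744
Band 2: 9796 × 0.956 = 9365
Band 3: 6791 × 0.961 = 6526
Band 4: 9778 × 0.936 = 9152
Band 5: 18488 × 0.974 + 13591 × 0.259 = 18007 + 3520 = 21527
Net migration: Band 1 + 260 → 8004; Band 2 + 290 → 9655; Band 3 + 360 → 6886; Band 4 + 330 → 9482; Band 5 − 280 → 21247
→ [8004, 9655, 6886, 9482, 21247]
[period 3]
Births: 6886 × 0.34 = 2341, 9482 × 0.239 = 2266 → total 4607
Band 2: 8004 × 0.956 = 7652
Band 3: 9655 × 0.961 = 9278
Band 4: 6886 × 0.936 = 6445
Band 5: 9482 × 0.974 + 21247 × 0.259 = 9235 + 5503 = 14738
Net migration: Band 1 + 260 → 4867; Band 2 + 290 → 7942; Band 3 + 360 → 9638; Band 4 + 330 → 6775; Band 5 − 280 → 14458
→ [4867, 7942, 9638, 6775, 14458]
[period 4]
Births: 9638 × 0.34 = 3277, 6775 × 0.239 = 1619 → total 4896
Band 2: 4867 × 0.956 = 4653
Band 3: 7942 × 0.961 = 7632
Band 4: 9638 × 0.936 = 9021
Band 5: 6775 × 0.974 + 14458 × 0.259 = 6599 + 3745 = 10344
Net migration: Band 1 + 260 → 5156; Band 2 + 290 → 4943; Band 3 + 360 → 7992; Band 4 + 330 → 9351; Band 5 − 280 → 10064
→ [5156, 4943, 7992, 9351, 10064]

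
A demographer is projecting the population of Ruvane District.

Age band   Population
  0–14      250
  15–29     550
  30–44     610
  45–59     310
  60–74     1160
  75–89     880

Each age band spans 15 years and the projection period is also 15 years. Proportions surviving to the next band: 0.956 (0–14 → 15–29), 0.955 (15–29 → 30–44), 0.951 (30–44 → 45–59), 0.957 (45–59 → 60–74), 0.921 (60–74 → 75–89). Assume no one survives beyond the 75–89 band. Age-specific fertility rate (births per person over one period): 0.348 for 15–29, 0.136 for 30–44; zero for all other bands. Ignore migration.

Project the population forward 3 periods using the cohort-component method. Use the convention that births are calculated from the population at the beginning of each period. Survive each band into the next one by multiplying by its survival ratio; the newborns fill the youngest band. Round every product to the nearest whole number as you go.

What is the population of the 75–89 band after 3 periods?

Period 1:
Births: 550 × 0.348 = 191  |  610 × 0.136 = 83 → 274
15–29: 250 × 0.956 = 239
30–44: 550 × 0.955 = 525
45–59: 610 × 0.951 = 580
60–74: 310 × 0.957 = 297
75–89: 1160 × 0.921 = 1068
→ [274, 239, 525, 580, 297, 1068]
Period 2:
Births: 239 × 0.348 = 83  |  525 × 0.136 = 71 → 154
15–29: 274 × 0.956 = 262
30–44: 239 × 0.955 = 228
45–59: 525 × 0.951 = 499
60–74: 580 × 0.957 = 555
75–89: 297 × 0.921 = 274
→ [154, 262, 228, 499, 555, 274]
Period 3:
Births: 262 × 0.348 = 91  |  228 × 0.136 = 31 → 122
15–29: 154 × 0.956 = 147
30–44: 262 × 0.955 = 250
45–59: 228 × 0.951 = 217
60–74: 499 × 0.957 = 478
75–89: 555 × 0.921 = 511
→ [122, 147, 250, 217, 478, 511]

511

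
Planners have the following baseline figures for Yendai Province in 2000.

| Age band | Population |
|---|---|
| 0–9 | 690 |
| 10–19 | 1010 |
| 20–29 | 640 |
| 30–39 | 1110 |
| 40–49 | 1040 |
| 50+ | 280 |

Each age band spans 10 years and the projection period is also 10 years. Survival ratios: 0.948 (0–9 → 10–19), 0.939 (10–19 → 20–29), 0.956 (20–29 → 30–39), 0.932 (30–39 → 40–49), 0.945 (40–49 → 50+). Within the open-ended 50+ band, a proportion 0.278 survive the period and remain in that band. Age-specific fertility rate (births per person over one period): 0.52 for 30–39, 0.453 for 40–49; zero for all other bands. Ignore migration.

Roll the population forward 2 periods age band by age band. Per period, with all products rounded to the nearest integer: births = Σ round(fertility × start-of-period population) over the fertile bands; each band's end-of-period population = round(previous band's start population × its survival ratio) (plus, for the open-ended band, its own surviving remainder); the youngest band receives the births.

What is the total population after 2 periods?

Numbering the bands 1..6 from youngest to oldest:
After projecting period 1:
Births: 1110 × 0.52 = 577, 1040 × 0.453 = 471 → 1048
Band 2: 690 × 0.948 = 654
Band 3: 1010 × 0.939 = 948
Band 4: 640 × 0.956 = 612
Band 5: 1110 × 0.932 = 1035
Band 6: 1040 × 0.945 + 280 × 0.278 = 983 + 78 = 1061
Giving 1048 / 654 / 948 / 612 / 1035 / 1061.
After projecting period 2:
Births: 612 × 0.52 = 318, 1035 × 0.453 = 469 → 787
Band 2: 1048 × 0.948 = 994
Band 3: 654 × 0.939 = 614
Band 4: 948 × 0.956 = 906
Band 5: 612 × 0.932 = 570
Band 6: 1035 × 0.945 + 1061 × 0.278 = 978 + 295 = 1273
Giving 787 / 994 / 614 / 906 / 570 / 1273.
Total after period 2: 787 + 994 + 614 + 906 + 570 + 1273 = 5144

5144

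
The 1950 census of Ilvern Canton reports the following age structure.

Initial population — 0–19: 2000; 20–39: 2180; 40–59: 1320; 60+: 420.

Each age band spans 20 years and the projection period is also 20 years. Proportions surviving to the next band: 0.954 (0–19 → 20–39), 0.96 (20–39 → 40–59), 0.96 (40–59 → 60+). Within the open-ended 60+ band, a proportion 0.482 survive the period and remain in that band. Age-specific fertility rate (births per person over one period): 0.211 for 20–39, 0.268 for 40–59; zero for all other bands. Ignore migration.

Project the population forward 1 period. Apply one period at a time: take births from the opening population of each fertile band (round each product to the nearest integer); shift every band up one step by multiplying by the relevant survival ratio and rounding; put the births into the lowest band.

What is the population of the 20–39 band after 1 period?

[period 1]
Births: 2180 × 0.211 = 460  |  1320 × 0.268 = 354 → total 814
20–39: 2000 × 0.954 = 1908
40–59: 2180 × 0.96 = 2093
60+: 1320 × 0.96 + 420 × 0.482 = 1267 + 202 = 1469
Population now: 0–19=814, 20–39=1908, 40–59=2093, 60+=1469

1908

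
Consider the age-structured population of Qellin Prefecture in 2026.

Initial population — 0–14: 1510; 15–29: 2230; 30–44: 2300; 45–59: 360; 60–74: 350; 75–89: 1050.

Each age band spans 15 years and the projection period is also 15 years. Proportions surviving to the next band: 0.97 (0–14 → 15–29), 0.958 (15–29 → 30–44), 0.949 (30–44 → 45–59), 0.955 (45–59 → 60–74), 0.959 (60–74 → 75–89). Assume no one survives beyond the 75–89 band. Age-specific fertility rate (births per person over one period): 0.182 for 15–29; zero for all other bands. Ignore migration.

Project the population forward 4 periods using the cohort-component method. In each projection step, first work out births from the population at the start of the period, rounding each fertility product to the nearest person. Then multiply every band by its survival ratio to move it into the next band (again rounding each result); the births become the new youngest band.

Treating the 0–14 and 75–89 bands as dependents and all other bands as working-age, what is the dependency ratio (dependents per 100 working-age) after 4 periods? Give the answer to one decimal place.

97.8

(Bands numbered youngest = 1 to oldest = 6.)
— Period 1 —
Births: 2230 × 0.182 = 406
Band 2: 1510 × 0.97 = 1465
Band 3: 2230 × 0.958 = 2136
Band 4: 2300 × 0.949 = 2183
Band 5: 360 × 0.955 = 344
Band 6: 350 × 0.959 = 336
Population now: 0–14=406, 15–29=1465, 30–44=2136, 45–59=2183, 60–74=344, 75–89=336
— Period 2 —
Births: 1465 × 0.182 = 267
Band 2: 406 × 0.97 = 394
Band 3: 1465 × 0.958 = 1403
Band 4: 2136 × 0.949 = 2027
Band 5: 2183 × 0.955 = 2085
Band 6: 344 × 0.959 = 330
Population now: 0–14=267, 15–29=394, 30–44=1403, 45–59=2027, 60–74=2085, 75–89=330
— Period 3 —
Births: 394 × 0.182 = 72
Band 2: 267 × 0.97 = 259
Band 3: 394 × 0.958 = 377
Band 4: 1403 × 0.949 = 1331
Band 5: 2027 × 0.955 = 1936
Band 6: 2085 × 0.959 = 2000
Population now: 0–14=72, 15–29=259, 30–44=377, 45–59=1331, 60–74=1936, 75–89=2000
— Period 4 —
Births: 259 × 0.182 = 47
Band 2: 72 × 0.97 = 70
Band 3: 259 × 0.958 = 248
Band 4: 377 × 0.949 = 358
Band 5: 1331 × 0.955 = 1271
Band 6: 1936 × 0.959 = 1857
Population now: 0–14=47, 15–29=70, 30–44=248, 45–59=358, 60–74=1271, 75–89=1857
Dependents (band 0–14 + band 75–89) = 47 + 1857 = 1904; working-age = 1947; ratio = 1904/1947 × 100 = 97.8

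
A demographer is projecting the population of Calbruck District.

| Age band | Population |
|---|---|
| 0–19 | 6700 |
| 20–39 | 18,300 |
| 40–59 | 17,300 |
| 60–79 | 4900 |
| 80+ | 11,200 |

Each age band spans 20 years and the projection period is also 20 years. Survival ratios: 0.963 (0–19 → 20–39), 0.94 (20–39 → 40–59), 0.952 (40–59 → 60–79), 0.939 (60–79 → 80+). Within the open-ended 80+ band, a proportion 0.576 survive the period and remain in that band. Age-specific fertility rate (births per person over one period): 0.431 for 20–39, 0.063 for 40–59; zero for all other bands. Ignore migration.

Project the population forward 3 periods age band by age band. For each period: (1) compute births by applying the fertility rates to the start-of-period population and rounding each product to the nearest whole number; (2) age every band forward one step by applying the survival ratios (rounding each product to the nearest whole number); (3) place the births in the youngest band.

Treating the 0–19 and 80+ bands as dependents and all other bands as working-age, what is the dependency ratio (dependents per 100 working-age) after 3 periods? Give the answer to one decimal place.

181.9

(Groups numbered youngest = 1 to oldest = 5.)
[period 1]
Births: 18300 × 0.431 = 7887 ; 17300 × 0.063 = 1090 → total 8977
Group 2: 6700 × 0.963 = 6452
Group 3: 18300 × 0.94 = 17202
Group 4: 17300 × 0.952 = 16470
Group 5: 4900 × 0.939 + 11200 × 0.576 = 4601 + 6451 = 11052
→ [8977, 6452, 17202, 16470, 11052]
[period 2]
Births: 6452 × 0.431 = 2781 ; 17202 × 0.063 = 1084 → total 3865
Group 2: 8977 × 0.963 = 8645
Group 3: 6452 × 0.94 = 6065
Group 4: 17202 × 0.952 = 16376
Group 5: 16470 × 0.939 + 11052 × 0.576 = 15465 + 6366 = 21831
→ [3865, 8645, 6065, 16376, 21831]
[period 3]
Births: 8645 × 0.431 = 3726 ; 6065 × 0.063 = 382 → total 4108
Group 2: 3865 × 0.963 = 3722
Group 3: 8645 × 0.94 = 8126
Group 4: 6065 × 0.952 = 5774
Group 5: 16376 × 0.939 + 21831 × 0.576 = 15377 + 12575 = 27952
→ [4108, 3722, 8126, 5774, 27952]
Dependents (band 0–19 + band 80+) = 4108 + 27952 = 32060; working-age = 17622; ratio = 32060/17622 × 100 = 181.9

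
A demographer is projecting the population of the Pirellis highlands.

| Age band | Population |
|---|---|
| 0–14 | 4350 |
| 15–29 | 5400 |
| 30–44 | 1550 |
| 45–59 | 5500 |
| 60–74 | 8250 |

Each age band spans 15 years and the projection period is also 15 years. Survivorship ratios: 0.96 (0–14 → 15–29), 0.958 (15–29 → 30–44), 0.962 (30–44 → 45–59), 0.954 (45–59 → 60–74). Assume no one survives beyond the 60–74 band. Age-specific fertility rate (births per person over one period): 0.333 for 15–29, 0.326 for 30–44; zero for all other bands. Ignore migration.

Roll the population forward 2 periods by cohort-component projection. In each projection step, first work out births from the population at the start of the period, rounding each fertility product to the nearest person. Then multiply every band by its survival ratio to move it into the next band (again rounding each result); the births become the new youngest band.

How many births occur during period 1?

Let band 1 be 0–14 through band 5 = 60–74.
[period 1]
Births: 5400 * 0.333 = 1798, 1550 * 0.326 = 505 ⇒ total 2303
Band 2: 4350 * 0.96 = 4176
Band 3: 5400 * 0.958 = 5173
Band 4: 1550 * 0.962 = 1491
Band 5: 5500 * 0.954 = 5247
End of period: [2303, 4176, 5173, 1491, 5247]

2303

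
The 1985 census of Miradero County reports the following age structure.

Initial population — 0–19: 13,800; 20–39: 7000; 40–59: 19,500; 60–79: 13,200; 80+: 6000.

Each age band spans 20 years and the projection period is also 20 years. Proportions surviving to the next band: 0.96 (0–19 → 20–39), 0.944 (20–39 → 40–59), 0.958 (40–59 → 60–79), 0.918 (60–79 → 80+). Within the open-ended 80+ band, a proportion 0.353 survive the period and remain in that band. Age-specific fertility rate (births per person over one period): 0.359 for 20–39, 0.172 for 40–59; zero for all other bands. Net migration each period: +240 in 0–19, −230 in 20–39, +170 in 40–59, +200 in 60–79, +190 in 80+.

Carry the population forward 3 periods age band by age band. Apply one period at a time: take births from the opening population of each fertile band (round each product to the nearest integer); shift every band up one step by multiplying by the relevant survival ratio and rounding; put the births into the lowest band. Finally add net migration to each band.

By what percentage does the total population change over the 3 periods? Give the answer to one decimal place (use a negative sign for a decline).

-29.5

(Groups numbered youngest = 1 to oldest = 5.)
[period 1]
Births: 7000 * 0.359 = 2513 ; 19500 * 0.172 = 3354 ⇒ total 5867
Group 2: 13800 * 0.96 = 13248
Group 3: 7000 * 0.944 = 6608
Group 4: 19500 * 0.958 = 18681
Group 5: 13200 * 0.918 + 6000 * 0.353 = 12118 + 2118 = 14236
Net migration: Group 1 + 240 → 6107; Group 2 − 230 → 13018; Group 3 + 170 → 6778; Group 4 + 200 → 18881; Group 5 + 190 → 14426
Population now: 0–19=6107, 20–39=13018, 40–59=6778, 60–79=18881, 80+=14426
[period 2]
Births: 13018 * 0.359 = 4673 ; 6778 * 0.172 = 1166 ⇒ total 5839
Group 2: 6107 * 0.96 = 5863
Group 3: 13018 * 0.944 = 12289
Group 4: 6778 * 0.958 = 6493
Group 5: 18881 * 0.918 + 14426 * 0.353 = 17333 + 5092 = 22425
Net migration: Group 1 + 240 → 6079; Group 2 − 230 → 5633; Group 3 + 170 → 12459; Group 4 + 200 → 6693; Group 5 + 190 → 22615
Population now: 0–19=6079, 20–39=5633, 40–59=12459, 60–79=6693, 80+=22615
[period 3]
Births: 5633 * 0.359 = 2022 ; 12459 * 0.172 = 2143 ⇒ total 4165
Group 2: 6079 * 0.96 = 5836
Group 3: 5633 * 0.944 = 5318
Group 4: 12459 * 0.958 = 11936
Group 5: 6693 * 0.918 + 22615 * 0.353 = 6144 + 7983 = 14127
Net migration: Group 1 + 240 → 4405; Group 2 − 230 → 5606; Group 3 + 170 → 5488; Group 4 + 200 → 12136; Group 5 + 190 → 14317
Population now: 0–19=4405, 20–39=5606, 40–59=5488, 60–79=12136, 80+=14317
Total: 59500 → 41952; change = -17548; percentage change = -29.5%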